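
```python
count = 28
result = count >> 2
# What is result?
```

Answer: 7

Derivation:
Trace (tracking result):
count = 28  # -> count = 28
result = count >> 2  # -> result = 7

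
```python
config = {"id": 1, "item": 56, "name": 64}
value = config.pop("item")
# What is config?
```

Answer: {'id': 1, 'name': 64}

Derivation:
Trace (tracking config):
config = {'id': 1, 'item': 56, 'name': 64}  # -> config = {'id': 1, 'item': 56, 'name': 64}
value = config.pop('item')  # -> value = 56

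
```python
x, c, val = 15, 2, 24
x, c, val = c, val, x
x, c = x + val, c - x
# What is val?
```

Answer: 15

Derivation:
Trace (tracking val):
x, c, val = (15, 2, 24)  # -> x = 15, c = 2, val = 24
x, c, val = (c, val, x)  # -> x = 2, c = 24, val = 15
x, c = (x + val, c - x)  # -> x = 17, c = 22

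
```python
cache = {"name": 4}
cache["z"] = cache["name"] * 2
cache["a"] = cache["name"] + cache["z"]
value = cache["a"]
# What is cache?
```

Trace (tracking cache):
cache = {'name': 4}  # -> cache = {'name': 4}
cache['z'] = cache['name'] * 2  # -> cache = {'name': 4, 'z': 8}
cache['a'] = cache['name'] + cache['z']  # -> cache = {'name': 4, 'z': 8, 'a': 12}
value = cache['a']  # -> value = 12

Answer: {'name': 4, 'z': 8, 'a': 12}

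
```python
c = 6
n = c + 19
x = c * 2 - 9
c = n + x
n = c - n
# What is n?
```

Trace (tracking n):
c = 6  # -> c = 6
n = c + 19  # -> n = 25
x = c * 2 - 9  # -> x = 3
c = n + x  # -> c = 28
n = c - n  # -> n = 3

Answer: 3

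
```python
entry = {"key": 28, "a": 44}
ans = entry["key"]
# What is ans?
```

Answer: 28

Derivation:
Trace (tracking ans):
entry = {'key': 28, 'a': 44}  # -> entry = {'key': 28, 'a': 44}
ans = entry['key']  # -> ans = 28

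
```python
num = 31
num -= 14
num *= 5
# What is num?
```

Trace (tracking num):
num = 31  # -> num = 31
num -= 14  # -> num = 17
num *= 5  # -> num = 85

Answer: 85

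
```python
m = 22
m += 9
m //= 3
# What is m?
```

Trace (tracking m):
m = 22  # -> m = 22
m += 9  # -> m = 31
m //= 3  # -> m = 10

Answer: 10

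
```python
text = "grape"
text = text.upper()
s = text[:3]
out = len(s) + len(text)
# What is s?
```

Answer: 'GRA'

Derivation:
Trace (tracking s):
text = 'grape'  # -> text = 'grape'
text = text.upper()  # -> text = 'GRAPE'
s = text[:3]  # -> s = 'GRA'
out = len(s) + len(text)  # -> out = 8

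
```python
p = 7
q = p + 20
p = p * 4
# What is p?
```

Trace (tracking p):
p = 7  # -> p = 7
q = p + 20  # -> q = 27
p = p * 4  # -> p = 28

Answer: 28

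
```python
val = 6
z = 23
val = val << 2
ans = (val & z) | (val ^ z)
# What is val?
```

Answer: 24

Derivation:
Trace (tracking val):
val = 6  # -> val = 6
z = 23  # -> z = 23
val = val << 2  # -> val = 24
ans = val & z | val ^ z  # -> ans = 31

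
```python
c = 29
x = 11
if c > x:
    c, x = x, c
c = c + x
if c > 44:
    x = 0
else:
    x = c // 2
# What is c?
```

Trace (tracking c):
c = 29  # -> c = 29
x = 11  # -> x = 11
if c > x:  # condition is True
    c, x = (x, c)  # -> c = 11, x = 29
c = c + x  # -> c = 40
if c > 44:  # condition is False
else:
    x = c // 2  # -> x = 20

Answer: 40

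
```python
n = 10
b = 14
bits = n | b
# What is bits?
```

Trace (tracking bits):
n = 10  # -> n = 10
b = 14  # -> b = 14
bits = n | b  # -> bits = 14

Answer: 14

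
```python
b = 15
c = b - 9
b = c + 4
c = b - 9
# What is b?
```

Answer: 10

Derivation:
Trace (tracking b):
b = 15  # -> b = 15
c = b - 9  # -> c = 6
b = c + 4  # -> b = 10
c = b - 9  # -> c = 1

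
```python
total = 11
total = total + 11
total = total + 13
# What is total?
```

Trace (tracking total):
total = 11  # -> total = 11
total = total + 11  # -> total = 22
total = total + 13  # -> total = 35

Answer: 35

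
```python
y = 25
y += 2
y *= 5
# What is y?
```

Answer: 135

Derivation:
Trace (tracking y):
y = 25  # -> y = 25
y += 2  # -> y = 27
y *= 5  # -> y = 135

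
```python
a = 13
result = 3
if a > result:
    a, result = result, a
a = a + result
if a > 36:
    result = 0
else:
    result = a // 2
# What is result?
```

Trace (tracking result):
a = 13  # -> a = 13
result = 3  # -> result = 3
if a > result:  # condition is True
    a, result = (result, a)  # -> a = 3, result = 13
a = a + result  # -> a = 16
if a > 36:  # condition is False
else:
    result = a // 2  # -> result = 8

Answer: 8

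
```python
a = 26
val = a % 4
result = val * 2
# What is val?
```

Trace (tracking val):
a = 26  # -> a = 26
val = a % 4  # -> val = 2
result = val * 2  # -> result = 4

Answer: 2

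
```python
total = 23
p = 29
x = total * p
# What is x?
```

Trace (tracking x):
total = 23  # -> total = 23
p = 29  # -> p = 29
x = total * p  # -> x = 667

Answer: 667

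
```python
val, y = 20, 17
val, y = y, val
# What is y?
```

Answer: 20

Derivation:
Trace (tracking y):
val, y = (20, 17)  # -> val = 20, y = 17
val, y = (y, val)  # -> val = 17, y = 20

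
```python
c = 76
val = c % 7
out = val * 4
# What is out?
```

Answer: 24

Derivation:
Trace (tracking out):
c = 76  # -> c = 76
val = c % 7  # -> val = 6
out = val * 4  # -> out = 24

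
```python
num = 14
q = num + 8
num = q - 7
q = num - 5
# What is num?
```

Trace (tracking num):
num = 14  # -> num = 14
q = num + 8  # -> q = 22
num = q - 7  # -> num = 15
q = num - 5  # -> q = 10

Answer: 15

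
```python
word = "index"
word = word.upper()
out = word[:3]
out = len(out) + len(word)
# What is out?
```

Answer: 8

Derivation:
Trace (tracking out):
word = 'index'  # -> word = 'index'
word = word.upper()  # -> word = 'INDEX'
out = word[:3]  # -> out = 'IND'
out = len(out) + len(word)  # -> out = 8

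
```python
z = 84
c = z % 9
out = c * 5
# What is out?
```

Trace (tracking out):
z = 84  # -> z = 84
c = z % 9  # -> c = 3
out = c * 5  # -> out = 15

Answer: 15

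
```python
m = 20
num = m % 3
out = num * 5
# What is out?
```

Answer: 10

Derivation:
Trace (tracking out):
m = 20  # -> m = 20
num = m % 3  # -> num = 2
out = num * 5  # -> out = 10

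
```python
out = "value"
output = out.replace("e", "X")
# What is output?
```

Trace (tracking output):
out = 'value'  # -> out = 'value'
output = out.replace('e', 'X')  # -> output = 'valuX'

Answer: 'valuX'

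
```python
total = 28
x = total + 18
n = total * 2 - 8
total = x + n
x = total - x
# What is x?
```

Answer: 48

Derivation:
Trace (tracking x):
total = 28  # -> total = 28
x = total + 18  # -> x = 46
n = total * 2 - 8  # -> n = 48
total = x + n  # -> total = 94
x = total - x  # -> x = 48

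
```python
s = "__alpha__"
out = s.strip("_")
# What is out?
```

Answer: 'alpha'

Derivation:
Trace (tracking out):
s = '__alpha__'  # -> s = '__alpha__'
out = s.strip('_')  # -> out = 'alpha'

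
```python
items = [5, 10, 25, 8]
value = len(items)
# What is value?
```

Answer: 4

Derivation:
Trace (tracking value):
items = [5, 10, 25, 8]  # -> items = [5, 10, 25, 8]
value = len(items)  # -> value = 4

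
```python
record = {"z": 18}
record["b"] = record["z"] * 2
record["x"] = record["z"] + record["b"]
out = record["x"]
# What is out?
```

Answer: 54

Derivation:
Trace (tracking out):
record = {'z': 18}  # -> record = {'z': 18}
record['b'] = record['z'] * 2  # -> record = {'z': 18, 'b': 36}
record['x'] = record['z'] + record['b']  # -> record = {'z': 18, 'b': 36, 'x': 54}
out = record['x']  # -> out = 54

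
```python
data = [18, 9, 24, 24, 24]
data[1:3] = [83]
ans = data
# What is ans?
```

Trace (tracking ans):
data = [18, 9, 24, 24, 24]  # -> data = [18, 9, 24, 24, 24]
data[1:3] = [83]  # -> data = [18, 83, 24, 24]
ans = data  # -> ans = [18, 83, 24, 24]

Answer: [18, 83, 24, 24]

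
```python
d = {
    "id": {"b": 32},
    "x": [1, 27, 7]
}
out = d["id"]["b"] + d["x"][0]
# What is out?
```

Answer: 33

Derivation:
Trace (tracking out):
d = {'id': {'b': 32}, 'x': [1, 27, 7]}  # -> d = {'id': {'b': 32}, 'x': [1, 27, 7]}
out = d['id']['b'] + d['x'][0]  # -> out = 33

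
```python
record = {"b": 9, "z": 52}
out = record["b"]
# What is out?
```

Trace (tracking out):
record = {'b': 9, 'z': 52}  # -> record = {'b': 9, 'z': 52}
out = record['b']  # -> out = 9

Answer: 9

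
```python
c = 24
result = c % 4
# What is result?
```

Trace (tracking result):
c = 24  # -> c = 24
result = c % 4  # -> result = 0

Answer: 0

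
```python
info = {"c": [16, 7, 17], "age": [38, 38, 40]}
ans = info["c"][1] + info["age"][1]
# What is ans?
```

Answer: 45

Derivation:
Trace (tracking ans):
info = {'c': [16, 7, 17], 'age': [38, 38, 40]}  # -> info = {'c': [16, 7, 17], 'age': [38, 38, 40]}
ans = info['c'][1] + info['age'][1]  # -> ans = 45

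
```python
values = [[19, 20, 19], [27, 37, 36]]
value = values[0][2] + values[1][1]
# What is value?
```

Answer: 56

Derivation:
Trace (tracking value):
values = [[19, 20, 19], [27, 37, 36]]  # -> values = [[19, 20, 19], [27, 37, 36]]
value = values[0][2] + values[1][1]  # -> value = 56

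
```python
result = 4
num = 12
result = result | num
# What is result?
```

Answer: 12

Derivation:
Trace (tracking result):
result = 4  # -> result = 4
num = 12  # -> num = 12
result = result | num  # -> result = 12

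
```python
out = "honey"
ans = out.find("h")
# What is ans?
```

Trace (tracking ans):
out = 'honey'  # -> out = 'honey'
ans = out.find('h')  # -> ans = 0

Answer: 0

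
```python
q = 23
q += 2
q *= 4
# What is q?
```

Trace (tracking q):
q = 23  # -> q = 23
q += 2  # -> q = 25
q *= 4  # -> q = 100

Answer: 100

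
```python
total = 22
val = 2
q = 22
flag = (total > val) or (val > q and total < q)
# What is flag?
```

Trace (tracking flag):
total = 22  # -> total = 22
val = 2  # -> val = 2
q = 22  # -> q = 22
flag = total > val or (val > q and total < q)  # -> flag = True

Answer: True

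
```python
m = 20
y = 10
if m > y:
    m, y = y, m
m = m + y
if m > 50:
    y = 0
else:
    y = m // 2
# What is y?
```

Trace (tracking y):
m = 20  # -> m = 20
y = 10  # -> y = 10
if m > y:  # condition is True
    m, y = (y, m)  # -> m = 10, y = 20
m = m + y  # -> m = 30
if m > 50:  # condition is False
else:
    y = m // 2  # -> y = 15

Answer: 15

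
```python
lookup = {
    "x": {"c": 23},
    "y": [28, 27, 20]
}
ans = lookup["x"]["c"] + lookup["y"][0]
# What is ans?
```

Answer: 51

Derivation:
Trace (tracking ans):
lookup = {'x': {'c': 23}, 'y': [28, 27, 20]}  # -> lookup = {'x': {'c': 23}, 'y': [28, 27, 20]}
ans = lookup['x']['c'] + lookup['y'][0]  # -> ans = 51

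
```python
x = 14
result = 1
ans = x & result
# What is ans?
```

Trace (tracking ans):
x = 14  # -> x = 14
result = 1  # -> result = 1
ans = x & result  # -> ans = 0

Answer: 0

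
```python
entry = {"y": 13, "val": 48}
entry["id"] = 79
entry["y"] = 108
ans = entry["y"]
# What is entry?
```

Trace (tracking entry):
entry = {'y': 13, 'val': 48}  # -> entry = {'y': 13, 'val': 48}
entry['id'] = 79  # -> entry = {'y': 13, 'val': 48, 'id': 79}
entry['y'] = 108  # -> entry = {'y': 108, 'val': 48, 'id': 79}
ans = entry['y']  # -> ans = 108

Answer: {'y': 108, 'val': 48, 'id': 79}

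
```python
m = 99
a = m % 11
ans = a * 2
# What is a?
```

Answer: 0

Derivation:
Trace (tracking a):
m = 99  # -> m = 99
a = m % 11  # -> a = 0
ans = a * 2  # -> ans = 0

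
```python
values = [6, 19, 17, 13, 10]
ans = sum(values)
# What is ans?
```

Answer: 65

Derivation:
Trace (tracking ans):
values = [6, 19, 17, 13, 10]  # -> values = [6, 19, 17, 13, 10]
ans = sum(values)  # -> ans = 65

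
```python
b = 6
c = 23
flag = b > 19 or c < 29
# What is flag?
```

Answer: True

Derivation:
Trace (tracking flag):
b = 6  # -> b = 6
c = 23  # -> c = 23
flag = b > 19 or c < 29  # -> flag = True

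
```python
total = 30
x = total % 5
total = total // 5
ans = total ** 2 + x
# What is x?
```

Trace (tracking x):
total = 30  # -> total = 30
x = total % 5  # -> x = 0
total = total // 5  # -> total = 6
ans = total ** 2 + x  # -> ans = 36

Answer: 0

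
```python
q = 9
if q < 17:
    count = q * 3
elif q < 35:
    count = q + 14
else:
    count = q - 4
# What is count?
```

Answer: 27

Derivation:
Trace (tracking count):
q = 9  # -> q = 9
if q < 17:  # condition is True
    count = q * 3  # -> count = 27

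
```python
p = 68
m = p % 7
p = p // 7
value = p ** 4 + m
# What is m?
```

Trace (tracking m):
p = 68  # -> p = 68
m = p % 7  # -> m = 5
p = p // 7  # -> p = 9
value = p ** 4 + m  # -> value = 6566

Answer: 5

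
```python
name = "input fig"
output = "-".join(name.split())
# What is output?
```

Trace (tracking output):
name = 'input fig'  # -> name = 'input fig'
output = '-'.join(name.split())  # -> output = 'input-fig'

Answer: 'input-fig'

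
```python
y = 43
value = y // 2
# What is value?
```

Trace (tracking value):
y = 43  # -> y = 43
value = y // 2  # -> value = 21

Answer: 21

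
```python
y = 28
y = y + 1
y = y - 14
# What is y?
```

Trace (tracking y):
y = 28  # -> y = 28
y = y + 1  # -> y = 29
y = y - 14  # -> y = 15

Answer: 15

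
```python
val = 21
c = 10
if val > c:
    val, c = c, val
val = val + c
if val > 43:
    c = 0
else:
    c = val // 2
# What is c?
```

Trace (tracking c):
val = 21  # -> val = 21
c = 10  # -> c = 10
if val > c:  # condition is True
    val, c = (c, val)  # -> val = 10, c = 21
val = val + c  # -> val = 31
if val > 43:  # condition is False
else:
    c = val // 2  # -> c = 15

Answer: 15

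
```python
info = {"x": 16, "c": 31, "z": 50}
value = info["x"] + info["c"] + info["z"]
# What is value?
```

Answer: 97

Derivation:
Trace (tracking value):
info = {'x': 16, 'c': 31, 'z': 50}  # -> info = {'x': 16, 'c': 31, 'z': 50}
value = info['x'] + info['c'] + info['z']  # -> value = 97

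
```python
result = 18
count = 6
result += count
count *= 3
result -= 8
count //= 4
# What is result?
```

Answer: 16

Derivation:
Trace (tracking result):
result = 18  # -> result = 18
count = 6  # -> count = 6
result += count  # -> result = 24
count *= 3  # -> count = 18
result -= 8  # -> result = 16
count //= 4  # -> count = 4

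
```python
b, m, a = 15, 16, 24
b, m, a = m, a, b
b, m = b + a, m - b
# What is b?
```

Trace (tracking b):
b, m, a = (15, 16, 24)  # -> b = 15, m = 16, a = 24
b, m, a = (m, a, b)  # -> b = 16, m = 24, a = 15
b, m = (b + a, m - b)  # -> b = 31, m = 8

Answer: 31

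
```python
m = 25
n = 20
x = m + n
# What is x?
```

Answer: 45

Derivation:
Trace (tracking x):
m = 25  # -> m = 25
n = 20  # -> n = 20
x = m + n  # -> x = 45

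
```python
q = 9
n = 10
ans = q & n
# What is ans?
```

Answer: 8

Derivation:
Trace (tracking ans):
q = 9  # -> q = 9
n = 10  # -> n = 10
ans = q & n  # -> ans = 8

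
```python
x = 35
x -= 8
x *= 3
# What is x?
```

Answer: 81

Derivation:
Trace (tracking x):
x = 35  # -> x = 35
x -= 8  # -> x = 27
x *= 3  # -> x = 81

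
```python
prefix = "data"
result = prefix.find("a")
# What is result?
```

Answer: 1

Derivation:
Trace (tracking result):
prefix = 'data'  # -> prefix = 'data'
result = prefix.find('a')  # -> result = 1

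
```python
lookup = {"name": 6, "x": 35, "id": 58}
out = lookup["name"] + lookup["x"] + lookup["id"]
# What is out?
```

Answer: 99

Derivation:
Trace (tracking out):
lookup = {'name': 6, 'x': 35, 'id': 58}  # -> lookup = {'name': 6, 'x': 35, 'id': 58}
out = lookup['name'] + lookup['x'] + lookup['id']  # -> out = 99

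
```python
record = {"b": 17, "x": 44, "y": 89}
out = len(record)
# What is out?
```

Trace (tracking out):
record = {'b': 17, 'x': 44, 'y': 89}  # -> record = {'b': 17, 'x': 44, 'y': 89}
out = len(record)  # -> out = 3

Answer: 3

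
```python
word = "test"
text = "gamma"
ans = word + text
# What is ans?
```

Trace (tracking ans):
word = 'test'  # -> word = 'test'
text = 'gamma'  # -> text = 'gamma'
ans = word + text  # -> ans = 'testgamma'

Answer: 'testgamma'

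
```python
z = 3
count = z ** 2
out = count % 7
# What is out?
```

Trace (tracking out):
z = 3  # -> z = 3
count = z ** 2  # -> count = 9
out = count % 7  # -> out = 2

Answer: 2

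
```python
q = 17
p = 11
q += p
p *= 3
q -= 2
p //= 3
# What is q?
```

Trace (tracking q):
q = 17  # -> q = 17
p = 11  # -> p = 11
q += p  # -> q = 28
p *= 3  # -> p = 33
q -= 2  # -> q = 26
p //= 3  # -> p = 11

Answer: 26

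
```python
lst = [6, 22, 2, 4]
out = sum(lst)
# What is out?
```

Answer: 34

Derivation:
Trace (tracking out):
lst = [6, 22, 2, 4]  # -> lst = [6, 22, 2, 4]
out = sum(lst)  # -> out = 34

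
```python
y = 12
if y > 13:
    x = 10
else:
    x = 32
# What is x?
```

Trace (tracking x):
y = 12  # -> y = 12
if y > 13:  # condition is False
else:
    x = 32  # -> x = 32

Answer: 32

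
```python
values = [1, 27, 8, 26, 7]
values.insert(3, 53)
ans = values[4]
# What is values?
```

Answer: [1, 27, 8, 53, 26, 7]

Derivation:
Trace (tracking values):
values = [1, 27, 8, 26, 7]  # -> values = [1, 27, 8, 26, 7]
values.insert(3, 53)  # -> values = [1, 27, 8, 53, 26, 7]
ans = values[4]  # -> ans = 26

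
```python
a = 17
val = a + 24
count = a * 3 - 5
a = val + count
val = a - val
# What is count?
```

Answer: 46

Derivation:
Trace (tracking count):
a = 17  # -> a = 17
val = a + 24  # -> val = 41
count = a * 3 - 5  # -> count = 46
a = val + count  # -> a = 87
val = a - val  # -> val = 46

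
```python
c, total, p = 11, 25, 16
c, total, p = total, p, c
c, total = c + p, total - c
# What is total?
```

Answer: -9

Derivation:
Trace (tracking total):
c, total, p = (11, 25, 16)  # -> c = 11, total = 25, p = 16
c, total, p = (total, p, c)  # -> c = 25, total = 16, p = 11
c, total = (c + p, total - c)  # -> c = 36, total = -9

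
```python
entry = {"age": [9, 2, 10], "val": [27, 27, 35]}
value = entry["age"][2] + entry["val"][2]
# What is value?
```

Answer: 45

Derivation:
Trace (tracking value):
entry = {'age': [9, 2, 10], 'val': [27, 27, 35]}  # -> entry = {'age': [9, 2, 10], 'val': [27, 27, 35]}
value = entry['age'][2] + entry['val'][2]  # -> value = 45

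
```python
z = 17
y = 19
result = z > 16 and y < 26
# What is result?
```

Trace (tracking result):
z = 17  # -> z = 17
y = 19  # -> y = 19
result = z > 16 and y < 26  # -> result = True

Answer: True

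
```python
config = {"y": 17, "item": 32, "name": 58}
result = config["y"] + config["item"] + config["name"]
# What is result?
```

Trace (tracking result):
config = {'y': 17, 'item': 32, 'name': 58}  # -> config = {'y': 17, 'item': 32, 'name': 58}
result = config['y'] + config['item'] + config['name']  # -> result = 107

Answer: 107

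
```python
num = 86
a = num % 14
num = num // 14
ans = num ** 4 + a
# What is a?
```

Trace (tracking a):
num = 86  # -> num = 86
a = num % 14  # -> a = 2
num = num // 14  # -> num = 6
ans = num ** 4 + a  # -> ans = 1298

Answer: 2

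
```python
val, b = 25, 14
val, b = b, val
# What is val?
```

Trace (tracking val):
val, b = (25, 14)  # -> val = 25, b = 14
val, b = (b, val)  # -> val = 14, b = 25

Answer: 14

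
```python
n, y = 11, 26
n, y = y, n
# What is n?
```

Trace (tracking n):
n, y = (11, 26)  # -> n = 11, y = 26
n, y = (y, n)  # -> n = 26, y = 11

Answer: 26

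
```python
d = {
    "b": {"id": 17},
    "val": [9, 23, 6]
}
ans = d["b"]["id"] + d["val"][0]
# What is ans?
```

Answer: 26

Derivation:
Trace (tracking ans):
d = {'b': {'id': 17}, 'val': [9, 23, 6]}  # -> d = {'b': {'id': 17}, 'val': [9, 23, 6]}
ans = d['b']['id'] + d['val'][0]  # -> ans = 26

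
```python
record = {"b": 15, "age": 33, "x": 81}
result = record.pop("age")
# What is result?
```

Answer: 33

Derivation:
Trace (tracking result):
record = {'b': 15, 'age': 33, 'x': 81}  # -> record = {'b': 15, 'age': 33, 'x': 81}
result = record.pop('age')  # -> result = 33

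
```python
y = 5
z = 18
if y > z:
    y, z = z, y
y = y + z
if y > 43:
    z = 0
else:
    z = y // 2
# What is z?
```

Trace (tracking z):
y = 5  # -> y = 5
z = 18  # -> z = 18
if y > z:  # condition is False
y = y + z  # -> y = 23
if y > 43:  # condition is False
else:
    z = y // 2  # -> z = 11

Answer: 11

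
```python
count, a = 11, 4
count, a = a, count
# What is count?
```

Trace (tracking count):
count, a = (11, 4)  # -> count = 11, a = 4
count, a = (a, count)  # -> count = 4, a = 11

Answer: 4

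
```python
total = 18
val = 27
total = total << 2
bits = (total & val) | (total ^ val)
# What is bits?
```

Trace (tracking bits):
total = 18  # -> total = 18
val = 27  # -> val = 27
total = total << 2  # -> total = 72
bits = total & val | total ^ val  # -> bits = 91

Answer: 91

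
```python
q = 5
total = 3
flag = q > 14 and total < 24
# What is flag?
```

Answer: False

Derivation:
Trace (tracking flag):
q = 5  # -> q = 5
total = 3  # -> total = 3
flag = q > 14 and total < 24  # -> flag = False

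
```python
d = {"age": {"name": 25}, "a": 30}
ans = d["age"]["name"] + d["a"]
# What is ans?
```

Trace (tracking ans):
d = {'age': {'name': 25}, 'a': 30}  # -> d = {'age': {'name': 25}, 'a': 30}
ans = d['age']['name'] + d['a']  # -> ans = 55

Answer: 55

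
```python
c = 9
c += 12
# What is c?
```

Answer: 21

Derivation:
Trace (tracking c):
c = 9  # -> c = 9
c += 12  # -> c = 21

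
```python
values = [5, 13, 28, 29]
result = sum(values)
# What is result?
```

Trace (tracking result):
values = [5, 13, 28, 29]  # -> values = [5, 13, 28, 29]
result = sum(values)  # -> result = 75

Answer: 75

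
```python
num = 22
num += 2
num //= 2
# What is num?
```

Answer: 12

Derivation:
Trace (tracking num):
num = 22  # -> num = 22
num += 2  # -> num = 24
num //= 2  # -> num = 12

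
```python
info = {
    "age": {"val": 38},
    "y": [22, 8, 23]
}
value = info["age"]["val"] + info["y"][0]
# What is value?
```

Trace (tracking value):
info = {'age': {'val': 38}, 'y': [22, 8, 23]}  # -> info = {'age': {'val': 38}, 'y': [22, 8, 23]}
value = info['age']['val'] + info['y'][0]  # -> value = 60

Answer: 60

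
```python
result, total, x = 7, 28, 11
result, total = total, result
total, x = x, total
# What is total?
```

Answer: 11

Derivation:
Trace (tracking total):
result, total, x = (7, 28, 11)  # -> result = 7, total = 28, x = 11
result, total = (total, result)  # -> result = 28, total = 7
total, x = (x, total)  # -> total = 11, x = 7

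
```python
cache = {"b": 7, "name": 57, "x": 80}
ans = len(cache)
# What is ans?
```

Answer: 3

Derivation:
Trace (tracking ans):
cache = {'b': 7, 'name': 57, 'x': 80}  # -> cache = {'b': 7, 'name': 57, 'x': 80}
ans = len(cache)  # -> ans = 3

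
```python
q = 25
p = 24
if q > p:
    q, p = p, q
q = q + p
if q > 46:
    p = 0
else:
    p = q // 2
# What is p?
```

Answer: 0

Derivation:
Trace (tracking p):
q = 25  # -> q = 25
p = 24  # -> p = 24
if q > p:  # condition is True
    q, p = (p, q)  # -> q = 24, p = 25
q = q + p  # -> q = 49
if q > 46:  # condition is True
    p = 0  # -> p = 0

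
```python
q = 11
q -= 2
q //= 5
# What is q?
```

Trace (tracking q):
q = 11  # -> q = 11
q -= 2  # -> q = 9
q //= 5  # -> q = 1

Answer: 1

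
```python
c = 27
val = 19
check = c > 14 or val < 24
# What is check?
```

Answer: True

Derivation:
Trace (tracking check):
c = 27  # -> c = 27
val = 19  # -> val = 19
check = c > 14 or val < 24  # -> check = True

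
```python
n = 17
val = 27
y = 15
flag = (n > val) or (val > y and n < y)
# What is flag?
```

Answer: False

Derivation:
Trace (tracking flag):
n = 17  # -> n = 17
val = 27  # -> val = 27
y = 15  # -> y = 15
flag = n > val or (val > y and n < y)  # -> flag = False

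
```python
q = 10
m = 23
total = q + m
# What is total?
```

Trace (tracking total):
q = 10  # -> q = 10
m = 23  # -> m = 23
total = q + m  # -> total = 33

Answer: 33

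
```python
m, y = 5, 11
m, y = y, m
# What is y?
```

Answer: 5

Derivation:
Trace (tracking y):
m, y = (5, 11)  # -> m = 5, y = 11
m, y = (y, m)  # -> m = 11, y = 5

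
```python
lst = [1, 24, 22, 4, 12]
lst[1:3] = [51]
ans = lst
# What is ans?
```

Answer: [1, 51, 4, 12]

Derivation:
Trace (tracking ans):
lst = [1, 24, 22, 4, 12]  # -> lst = [1, 24, 22, 4, 12]
lst[1:3] = [51]  # -> lst = [1, 51, 4, 12]
ans = lst  # -> ans = [1, 51, 4, 12]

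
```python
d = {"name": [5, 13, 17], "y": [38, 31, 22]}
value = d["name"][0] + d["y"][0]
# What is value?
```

Answer: 43

Derivation:
Trace (tracking value):
d = {'name': [5, 13, 17], 'y': [38, 31, 22]}  # -> d = {'name': [5, 13, 17], 'y': [38, 31, 22]}
value = d['name'][0] + d['y'][0]  # -> value = 43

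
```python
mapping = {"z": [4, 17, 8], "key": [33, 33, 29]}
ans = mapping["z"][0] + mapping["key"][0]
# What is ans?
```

Trace (tracking ans):
mapping = {'z': [4, 17, 8], 'key': [33, 33, 29]}  # -> mapping = {'z': [4, 17, 8], 'key': [33, 33, 29]}
ans = mapping['z'][0] + mapping['key'][0]  # -> ans = 37

Answer: 37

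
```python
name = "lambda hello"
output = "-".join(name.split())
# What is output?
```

Trace (tracking output):
name = 'lambda hello'  # -> name = 'lambda hello'
output = '-'.join(name.split())  # -> output = 'lambda-hello'

Answer: 'lambda-hello'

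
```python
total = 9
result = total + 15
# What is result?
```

Answer: 24

Derivation:
Trace (tracking result):
total = 9  # -> total = 9
result = total + 15  # -> result = 24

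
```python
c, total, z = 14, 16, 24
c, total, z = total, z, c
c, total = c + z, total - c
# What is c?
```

Answer: 30

Derivation:
Trace (tracking c):
c, total, z = (14, 16, 24)  # -> c = 14, total = 16, z = 24
c, total, z = (total, z, c)  # -> c = 16, total = 24, z = 14
c, total = (c + z, total - c)  # -> c = 30, total = 8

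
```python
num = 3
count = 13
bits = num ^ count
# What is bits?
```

Answer: 14

Derivation:
Trace (tracking bits):
num = 3  # -> num = 3
count = 13  # -> count = 13
bits = num ^ count  # -> bits = 14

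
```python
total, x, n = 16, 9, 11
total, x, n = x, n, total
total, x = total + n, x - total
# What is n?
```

Answer: 16

Derivation:
Trace (tracking n):
total, x, n = (16, 9, 11)  # -> total = 16, x = 9, n = 11
total, x, n = (x, n, total)  # -> total = 9, x = 11, n = 16
total, x = (total + n, x - total)  # -> total = 25, x = 2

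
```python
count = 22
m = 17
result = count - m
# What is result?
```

Answer: 5

Derivation:
Trace (tracking result):
count = 22  # -> count = 22
m = 17  # -> m = 17
result = count - m  # -> result = 5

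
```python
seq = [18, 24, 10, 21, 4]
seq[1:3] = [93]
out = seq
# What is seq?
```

Answer: [18, 93, 21, 4]

Derivation:
Trace (tracking seq):
seq = [18, 24, 10, 21, 4]  # -> seq = [18, 24, 10, 21, 4]
seq[1:3] = [93]  # -> seq = [18, 93, 21, 4]
out = seq  # -> out = [18, 93, 21, 4]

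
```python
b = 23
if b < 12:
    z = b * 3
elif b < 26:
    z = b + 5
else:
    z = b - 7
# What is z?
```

Answer: 28

Derivation:
Trace (tracking z):
b = 23  # -> b = 23
if b < 12:  # condition is False
elif b < 26:  # condition is True
    z = b + 5  # -> z = 28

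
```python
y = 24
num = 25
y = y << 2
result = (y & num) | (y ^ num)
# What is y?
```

Answer: 96

Derivation:
Trace (tracking y):
y = 24  # -> y = 24
num = 25  # -> num = 25
y = y << 2  # -> y = 96
result = y & num | y ^ num  # -> result = 121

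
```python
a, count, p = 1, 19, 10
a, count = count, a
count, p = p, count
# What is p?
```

Answer: 1

Derivation:
Trace (tracking p):
a, count, p = (1, 19, 10)  # -> a = 1, count = 19, p = 10
a, count = (count, a)  # -> a = 19, count = 1
count, p = (p, count)  # -> count = 10, p = 1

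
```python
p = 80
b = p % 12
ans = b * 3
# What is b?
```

Answer: 8

Derivation:
Trace (tracking b):
p = 80  # -> p = 80
b = p % 12  # -> b = 8
ans = b * 3  # -> ans = 24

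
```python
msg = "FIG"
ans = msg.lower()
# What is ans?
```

Answer: 'fig'

Derivation:
Trace (tracking ans):
msg = 'FIG'  # -> msg = 'FIG'
ans = msg.lower()  # -> ans = 'fig'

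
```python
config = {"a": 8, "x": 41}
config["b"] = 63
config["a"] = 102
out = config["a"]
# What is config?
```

Answer: {'a': 102, 'x': 41, 'b': 63}

Derivation:
Trace (tracking config):
config = {'a': 8, 'x': 41}  # -> config = {'a': 8, 'x': 41}
config['b'] = 63  # -> config = {'a': 8, 'x': 41, 'b': 63}
config['a'] = 102  # -> config = {'a': 102, 'x': 41, 'b': 63}
out = config['a']  # -> out = 102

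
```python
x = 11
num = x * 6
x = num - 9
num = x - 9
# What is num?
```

Answer: 48

Derivation:
Trace (tracking num):
x = 11  # -> x = 11
num = x * 6  # -> num = 66
x = num - 9  # -> x = 57
num = x - 9  # -> num = 48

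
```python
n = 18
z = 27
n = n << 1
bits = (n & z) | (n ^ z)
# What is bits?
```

Trace (tracking bits):
n = 18  # -> n = 18
z = 27  # -> z = 27
n = n << 1  # -> n = 36
bits = n & z | n ^ z  # -> bits = 63

Answer: 63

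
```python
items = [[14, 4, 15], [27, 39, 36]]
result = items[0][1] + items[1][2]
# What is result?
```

Trace (tracking result):
items = [[14, 4, 15], [27, 39, 36]]  # -> items = [[14, 4, 15], [27, 39, 36]]
result = items[0][1] + items[1][2]  # -> result = 40

Answer: 40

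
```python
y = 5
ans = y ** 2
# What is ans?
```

Trace (tracking ans):
y = 5  # -> y = 5
ans = y ** 2  # -> ans = 25

Answer: 25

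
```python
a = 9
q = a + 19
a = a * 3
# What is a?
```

Trace (tracking a):
a = 9  # -> a = 9
q = a + 19  # -> q = 28
a = a * 3  # -> a = 27

Answer: 27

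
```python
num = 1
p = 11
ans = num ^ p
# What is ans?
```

Answer: 10

Derivation:
Trace (tracking ans):
num = 1  # -> num = 1
p = 11  # -> p = 11
ans = num ^ p  # -> ans = 10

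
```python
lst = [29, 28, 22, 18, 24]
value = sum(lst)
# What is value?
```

Trace (tracking value):
lst = [29, 28, 22, 18, 24]  # -> lst = [29, 28, 22, 18, 24]
value = sum(lst)  # -> value = 121

Answer: 121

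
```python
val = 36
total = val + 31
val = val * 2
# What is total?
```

Answer: 67

Derivation:
Trace (tracking total):
val = 36  # -> val = 36
total = val + 31  # -> total = 67
val = val * 2  # -> val = 72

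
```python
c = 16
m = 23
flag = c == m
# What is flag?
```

Answer: False

Derivation:
Trace (tracking flag):
c = 16  # -> c = 16
m = 23  # -> m = 23
flag = c == m  # -> flag = False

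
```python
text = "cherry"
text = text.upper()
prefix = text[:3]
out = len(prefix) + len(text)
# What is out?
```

Trace (tracking out):
text = 'cherry'  # -> text = 'cherry'
text = text.upper()  # -> text = 'CHERRY'
prefix = text[:3]  # -> prefix = 'CHE'
out = len(prefix) + len(text)  # -> out = 9

Answer: 9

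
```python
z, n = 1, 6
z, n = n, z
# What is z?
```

Trace (tracking z):
z, n = (1, 6)  # -> z = 1, n = 6
z, n = (n, z)  # -> z = 6, n = 1

Answer: 6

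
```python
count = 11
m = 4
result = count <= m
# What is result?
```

Trace (tracking result):
count = 11  # -> count = 11
m = 4  # -> m = 4
result = count <= m  # -> result = False

Answer: False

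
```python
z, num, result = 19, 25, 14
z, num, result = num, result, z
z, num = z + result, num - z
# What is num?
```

Trace (tracking num):
z, num, result = (19, 25, 14)  # -> z = 19, num = 25, result = 14
z, num, result = (num, result, z)  # -> z = 25, num = 14, result = 19
z, num = (z + result, num - z)  # -> z = 44, num = -11

Answer: -11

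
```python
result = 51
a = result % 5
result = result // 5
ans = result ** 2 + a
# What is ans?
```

Answer: 101

Derivation:
Trace (tracking ans):
result = 51  # -> result = 51
a = result % 5  # -> a = 1
result = result // 5  # -> result = 10
ans = result ** 2 + a  # -> ans = 101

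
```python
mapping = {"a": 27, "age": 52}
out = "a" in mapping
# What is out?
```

Trace (tracking out):
mapping = {'a': 27, 'age': 52}  # -> mapping = {'a': 27, 'age': 52}
out = 'a' in mapping  # -> out = True

Answer: True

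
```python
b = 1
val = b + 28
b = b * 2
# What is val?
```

Answer: 29

Derivation:
Trace (tracking val):
b = 1  # -> b = 1
val = b + 28  # -> val = 29
b = b * 2  # -> b = 2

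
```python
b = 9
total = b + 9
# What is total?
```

Answer: 18

Derivation:
Trace (tracking total):
b = 9  # -> b = 9
total = b + 9  # -> total = 18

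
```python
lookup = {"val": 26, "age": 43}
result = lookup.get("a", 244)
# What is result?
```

Trace (tracking result):
lookup = {'val': 26, 'age': 43}  # -> lookup = {'val': 26, 'age': 43}
result = lookup.get('a', 244)  # -> result = 244

Answer: 244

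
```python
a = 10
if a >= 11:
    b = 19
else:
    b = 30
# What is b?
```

Trace (tracking b):
a = 10  # -> a = 10
if a >= 11:  # condition is False
else:
    b = 30  # -> b = 30

Answer: 30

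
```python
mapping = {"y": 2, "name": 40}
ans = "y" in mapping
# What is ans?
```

Answer: True

Derivation:
Trace (tracking ans):
mapping = {'y': 2, 'name': 40}  # -> mapping = {'y': 2, 'name': 40}
ans = 'y' in mapping  # -> ans = True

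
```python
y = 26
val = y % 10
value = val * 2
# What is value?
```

Trace (tracking value):
y = 26  # -> y = 26
val = y % 10  # -> val = 6
value = val * 2  # -> value = 12

Answer: 12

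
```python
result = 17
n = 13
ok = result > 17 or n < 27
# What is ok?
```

Answer: True

Derivation:
Trace (tracking ok):
result = 17  # -> result = 17
n = 13  # -> n = 13
ok = result > 17 or n < 27  # -> ok = True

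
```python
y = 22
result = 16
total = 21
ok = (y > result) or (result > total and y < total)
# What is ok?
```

Answer: True

Derivation:
Trace (tracking ok):
y = 22  # -> y = 22
result = 16  # -> result = 16
total = 21  # -> total = 21
ok = y > result or (result > total and y < total)  # -> ok = True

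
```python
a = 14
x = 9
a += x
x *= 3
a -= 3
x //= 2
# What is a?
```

Answer: 20

Derivation:
Trace (tracking a):
a = 14  # -> a = 14
x = 9  # -> x = 9
a += x  # -> a = 23
x *= 3  # -> x = 27
a -= 3  # -> a = 20
x //= 2  # -> x = 13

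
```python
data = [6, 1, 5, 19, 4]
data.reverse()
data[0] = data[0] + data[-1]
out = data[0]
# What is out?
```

Answer: 10

Derivation:
Trace (tracking out):
data = [6, 1, 5, 19, 4]  # -> data = [6, 1, 5, 19, 4]
data.reverse()  # -> data = [4, 19, 5, 1, 6]
data[0] = data[0] + data[-1]  # -> data = [10, 19, 5, 1, 6]
out = data[0]  # -> out = 10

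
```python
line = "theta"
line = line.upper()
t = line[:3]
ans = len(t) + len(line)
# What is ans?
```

Answer: 8

Derivation:
Trace (tracking ans):
line = 'theta'  # -> line = 'theta'
line = line.upper()  # -> line = 'THETA'
t = line[:3]  # -> t = 'THE'
ans = len(t) + len(line)  # -> ans = 8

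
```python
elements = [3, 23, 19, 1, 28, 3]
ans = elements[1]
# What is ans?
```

Answer: 23

Derivation:
Trace (tracking ans):
elements = [3, 23, 19, 1, 28, 3]  # -> elements = [3, 23, 19, 1, 28, 3]
ans = elements[1]  # -> ans = 23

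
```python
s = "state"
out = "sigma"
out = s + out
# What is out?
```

Trace (tracking out):
s = 'state'  # -> s = 'state'
out = 'sigma'  # -> out = 'sigma'
out = s + out  # -> out = 'statesigma'

Answer: 'statesigma'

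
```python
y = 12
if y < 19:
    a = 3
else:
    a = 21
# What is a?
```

Answer: 3

Derivation:
Trace (tracking a):
y = 12  # -> y = 12
if y < 19:  # condition is True
    a = 3  # -> a = 3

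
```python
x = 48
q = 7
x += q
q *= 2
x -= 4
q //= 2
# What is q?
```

Answer: 7

Derivation:
Trace (tracking q):
x = 48  # -> x = 48
q = 7  # -> q = 7
x += q  # -> x = 55
q *= 2  # -> q = 14
x -= 4  # -> x = 51
q //= 2  # -> q = 7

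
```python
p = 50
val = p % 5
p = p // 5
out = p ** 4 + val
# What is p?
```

Answer: 10

Derivation:
Trace (tracking p):
p = 50  # -> p = 50
val = p % 5  # -> val = 0
p = p // 5  # -> p = 10
out = p ** 4 + val  # -> out = 10000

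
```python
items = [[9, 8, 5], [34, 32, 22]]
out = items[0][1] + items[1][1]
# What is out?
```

Trace (tracking out):
items = [[9, 8, 5], [34, 32, 22]]  # -> items = [[9, 8, 5], [34, 32, 22]]
out = items[0][1] + items[1][1]  # -> out = 40

Answer: 40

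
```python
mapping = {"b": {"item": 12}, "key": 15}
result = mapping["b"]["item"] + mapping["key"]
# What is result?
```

Answer: 27

Derivation:
Trace (tracking result):
mapping = {'b': {'item': 12}, 'key': 15}  # -> mapping = {'b': {'item': 12}, 'key': 15}
result = mapping['b']['item'] + mapping['key']  # -> result = 27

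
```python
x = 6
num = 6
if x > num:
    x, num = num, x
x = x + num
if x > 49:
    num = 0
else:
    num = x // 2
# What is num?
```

Trace (tracking num):
x = 6  # -> x = 6
num = 6  # -> num = 6
if x > num:  # condition is False
x = x + num  # -> x = 12
if x > 49:  # condition is False
else:
    num = x // 2  # -> num = 6

Answer: 6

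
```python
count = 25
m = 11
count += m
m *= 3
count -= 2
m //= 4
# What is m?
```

Trace (tracking m):
count = 25  # -> count = 25
m = 11  # -> m = 11
count += m  # -> count = 36
m *= 3  # -> m = 33
count -= 2  # -> count = 34
m //= 4  # -> m = 8

Answer: 8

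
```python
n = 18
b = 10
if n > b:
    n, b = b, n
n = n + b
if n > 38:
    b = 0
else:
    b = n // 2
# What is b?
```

Trace (tracking b):
n = 18  # -> n = 18
b = 10  # -> b = 10
if n > b:  # condition is True
    n, b = (b, n)  # -> n = 10, b = 18
n = n + b  # -> n = 28
if n > 38:  # condition is False
else:
    b = n // 2  # -> b = 14

Answer: 14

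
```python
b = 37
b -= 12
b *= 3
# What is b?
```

Trace (tracking b):
b = 37  # -> b = 37
b -= 12  # -> b = 25
b *= 3  # -> b = 75

Answer: 75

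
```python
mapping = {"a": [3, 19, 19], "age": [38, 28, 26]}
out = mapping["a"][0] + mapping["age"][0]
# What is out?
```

Trace (tracking out):
mapping = {'a': [3, 19, 19], 'age': [38, 28, 26]}  # -> mapping = {'a': [3, 19, 19], 'age': [38, 28, 26]}
out = mapping['a'][0] + mapping['age'][0]  # -> out = 41

Answer: 41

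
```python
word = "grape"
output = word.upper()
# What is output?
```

Trace (tracking output):
word = 'grape'  # -> word = 'grape'
output = word.upper()  # -> output = 'GRAPE'

Answer: 'GRAPE'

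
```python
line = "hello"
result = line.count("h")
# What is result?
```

Answer: 1

Derivation:
Trace (tracking result):
line = 'hello'  # -> line = 'hello'
result = line.count('h')  # -> result = 1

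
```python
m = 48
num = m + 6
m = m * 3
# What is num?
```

Trace (tracking num):
m = 48  # -> m = 48
num = m + 6  # -> num = 54
m = m * 3  # -> m = 144

Answer: 54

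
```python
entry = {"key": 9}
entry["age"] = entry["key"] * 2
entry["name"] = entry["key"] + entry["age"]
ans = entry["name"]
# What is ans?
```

Trace (tracking ans):
entry = {'key': 9}  # -> entry = {'key': 9}
entry['age'] = entry['key'] * 2  # -> entry = {'key': 9, 'age': 18}
entry['name'] = entry['key'] + entry['age']  # -> entry = {'key': 9, 'age': 18, 'name': 27}
ans = entry['name']  # -> ans = 27

Answer: 27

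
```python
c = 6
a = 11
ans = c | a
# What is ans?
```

Answer: 15

Derivation:
Trace (tracking ans):
c = 6  # -> c = 6
a = 11  # -> a = 11
ans = c | a  # -> ans = 15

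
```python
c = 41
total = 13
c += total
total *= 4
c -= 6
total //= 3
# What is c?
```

Answer: 48

Derivation:
Trace (tracking c):
c = 41  # -> c = 41
total = 13  # -> total = 13
c += total  # -> c = 54
total *= 4  # -> total = 52
c -= 6  # -> c = 48
total //= 3  # -> total = 17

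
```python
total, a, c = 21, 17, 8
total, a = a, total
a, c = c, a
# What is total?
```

Answer: 17

Derivation:
Trace (tracking total):
total, a, c = (21, 17, 8)  # -> total = 21, a = 17, c = 8
total, a = (a, total)  # -> total = 17, a = 21
a, c = (c, a)  # -> a = 8, c = 21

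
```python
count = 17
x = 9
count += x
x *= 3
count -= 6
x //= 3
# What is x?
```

Answer: 9

Derivation:
Trace (tracking x):
count = 17  # -> count = 17
x = 9  # -> x = 9
count += x  # -> count = 26
x *= 3  # -> x = 27
count -= 6  # -> count = 20
x //= 3  # -> x = 9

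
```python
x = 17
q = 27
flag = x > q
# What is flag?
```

Answer: False

Derivation:
Trace (tracking flag):
x = 17  # -> x = 17
q = 27  # -> q = 27
flag = x > q  # -> flag = False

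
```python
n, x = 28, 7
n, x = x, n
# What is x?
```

Answer: 28

Derivation:
Trace (tracking x):
n, x = (28, 7)  # -> n = 28, x = 7
n, x = (x, n)  # -> n = 7, x = 28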